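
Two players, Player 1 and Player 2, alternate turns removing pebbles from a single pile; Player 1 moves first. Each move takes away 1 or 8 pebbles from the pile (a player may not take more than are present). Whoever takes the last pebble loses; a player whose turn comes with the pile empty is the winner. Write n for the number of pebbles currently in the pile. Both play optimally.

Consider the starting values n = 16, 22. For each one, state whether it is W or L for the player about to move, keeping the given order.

Positions with no move are W. A position that does have a move is losing for the player to move precisely when every available move leads to a winning position for the opponent. Fill in the labels:
n=0: no move; the opponent has just taken the last pebble and therefore loses → W
n=1: L (sole option 0(W) is W)
n=2: W (go to 1, an L position)
n=3: L (sole option 2(W) is W)
n=4: W (go to 3, an L position)
n=5: L (sole option 4(W) is W)
n=6: W (go to 5, an L position)
n=7: L (sole option 6(W) is W)
n=8: W (go to 7, an L position)
n=9: W (go to 1, an L position)
n=10: L (options 9(W), 2(W) are all W)
n=11: W (go to 10, an L position)
n=12: L (options 11(W), 4(W) are all W)
n=13: W (go to 12, an L position)
n=14: L (options 13(W), 6(W) are all W)
n=15: W (go to 14, an L position)
n=16: L (options 15(W), 8(W) are all W)
n=17: W (go to 16, an L position)
n=18: W (go to 10, an L position)
n=19: L (options 18(W), 11(W) are all W)
n=20: W (go to 19, an L position)
n=21: L (options 20(W), 13(W) are all W)
n=22: W (go to 21, an L position)

16: L, 22: W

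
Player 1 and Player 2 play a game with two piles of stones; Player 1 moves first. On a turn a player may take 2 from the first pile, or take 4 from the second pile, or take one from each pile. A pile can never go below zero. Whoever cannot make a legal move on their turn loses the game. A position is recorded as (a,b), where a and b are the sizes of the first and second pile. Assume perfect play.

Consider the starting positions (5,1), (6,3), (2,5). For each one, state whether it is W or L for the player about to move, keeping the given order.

Use the standard recursion: the mover loses at a terminal position; elsewhere, the mover wins exactly when some move hands the opponent an L position.
No move ever increases a pile, so every position that can arise here has a ≤ 6 and b ≤ 5; it is enough to label the cells with 0 ≤ a ≤ 6 and 0 ≤ b ≤ 5.
Every move lowers a or b (never raises either), so fill the grid row by row in increasing a, and left to right within a row: each cell's successors are then already labelled.
      b=0  b=1  b=2  b=3  b=4  b=5
a=0:    L    L    L    L    W    W
a=1:    L    W    W    W    W    L
a=2:    W    W    W    W    L    L
a=3:    W    L    L    L    L    W
a=4:    L    L    W    W    W    W
a=5:    L    W    W    W    W    L
a=6:    W    W    L    L    L    L
Cells with no legal move (terminal, hence L): (0,0), (0,1), (0,2), (0,3), (1,0).
The remaining L cells, each justified by listing all of its moves:
(1,5): L (options (1,1)(W), (0,4)(W) are all W)
(2,4): L (options (0,4)(W), (2,0)(W), (1,3)(W) are all W)
(2,5): L (options (0,5)(W), (2,1)(W), (1,4)(W) are all W)
(3,1): L (options (1,1)(W), (2,0)(W) are all W)
(3,2): L (options (1,2)(W), (2,1)(W) are all W)
(3,3): L (options (1,3)(W), (2,2)(W) are all W)
(3,4): L (options (1,4)(W), (3,0)(W), (2,3)(W) are all W)
(4,0): L (sole option (2,0)(W) is W)
(4,1): L (options (2,1)(W), (3,0)(W) are all W)
(5,0): L (sole option (3,0)(W) is W)
(5,5): L (options (3,5)(W), (5,1)(W), (4,4)(W) are all W)
(6,2): L (options (4,2)(W), (5,1)(W) are all W)
(6,3): L (options (4,3)(W), (5,2)(W) are all W)
(6,4): L (options (4,4)(W), (6,0)(W), (5,3)(W) are all W)
(6,5): L (options (4,5)(W), (6,1)(W), (5,4)(W) are all W)
Every other cell has at least one move into one of the L cells above, so it is W.
(5,1): the move to (3,1) reaches an L cell, so W
(6,3): one of the L cells justified above, so L
(2,5): one of the L cells justified above, so L

(5,1): W, (6,3): L, (2,5): L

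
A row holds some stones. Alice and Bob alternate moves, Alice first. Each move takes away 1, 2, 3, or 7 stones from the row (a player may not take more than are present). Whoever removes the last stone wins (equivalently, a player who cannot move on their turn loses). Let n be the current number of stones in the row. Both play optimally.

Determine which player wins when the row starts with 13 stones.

Label each position W (a win for the player to move) or L (a loss). A position with no legal move is L; any other position is W exactly when some move reaches an L, and L when every move reaches a W.
n=0: no move → L
n=1: →0(L), so W
n=2: →0(L), so W
n=3: →0(L), so W
n=4: →3(W), 2(W), 1(W) — all W, so L
n=5: →4(L), so W
n=6: →4(L), so W
n=7: →4(L), so W
n=8: →7(W), 6(W), 5(W), 1(W) — all W, so L
n=9: →8(L), so W
n=10: →8(L), so W
n=11: →8(L), so W
n=12: →11(W), 10(W), 9(W), 5(W) — all W, so L
n=13: →12(L), so W
The starting position 13 is W: Alice should remove 1, leaving 12, handing over an L position.

Alice wins.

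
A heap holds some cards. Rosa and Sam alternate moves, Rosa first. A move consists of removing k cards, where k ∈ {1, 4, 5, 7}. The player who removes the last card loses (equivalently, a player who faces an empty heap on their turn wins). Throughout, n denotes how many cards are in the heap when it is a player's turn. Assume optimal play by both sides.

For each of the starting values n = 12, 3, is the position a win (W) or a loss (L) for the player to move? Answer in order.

Positions with no move are W. A position that does have a move is losing for the player to move precisely when every available move leads to a winning position for the opponent. Fill in the labels:
n=0: no move; the opponent has just taken the last card and therefore loses → W
n=1: only reaches 0(W), which is W → L
n=2: reaches L-position 1 → W
n=3: only reaches 2(W), which is W → L
n=4: reaches L-position 3 → W
n=5: reaches L-position 1 → W
n=6: reaches L-position 1 → W
n=7: reaches L-position 3 → W
n=8: reaches L-position 3 → W
n=9: only reaches 8(W), 5(W), 4(W), 2(W), all W → L
n=10: reaches L-position 9 → W
n=11: only reaches 10(W), 7(W), 6(W), 4(W), all W → L
n=12: reaches L-position 11 → W

12: W, 3: L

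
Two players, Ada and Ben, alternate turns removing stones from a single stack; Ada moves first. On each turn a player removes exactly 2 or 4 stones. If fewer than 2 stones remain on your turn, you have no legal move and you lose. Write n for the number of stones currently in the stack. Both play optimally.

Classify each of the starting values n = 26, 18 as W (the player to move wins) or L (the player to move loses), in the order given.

26: W, 18: L

Positions with no move are L. A position that does have a move is losing for the player to move precisely when every available move leads to a winning position for the opponent. Fill in the labels:
n=0: no move → L
n=1: no move → L
n=2: reaches L-position 0 → W
n=3: reaches L-position 1 → W
n=4: reaches L-position 0 → W
n=5: reaches L-position 1 → W
n=6: only reaches 4(W), 2(W), all W → L
n=7: only reaches 5(W), 3(W), all W → L
n=8: reaches L-position 6 → W
n=9: reaches L-position 7 → W
n=10: reaches L-position 6 → W
n=11: reaches L-position 7 → W
n=12: only reaches 10(W), 8(W), all W → L
n=13: only reaches 11(W), 9(W), all W → L
n=14: reaches L-position 12 → W
n=15: reaches L-position 13 → W
n=16: reaches L-position 12 → W
n=17: reaches L-position 13 → W
n=18: only reaches 16(W), 14(W), all W → L
n=19: only reaches 17(W), 15(W), all W → L
n=20: reaches L-position 18 → W
n=21: reaches L-position 19 → W
n=22: reaches L-position 18 → W
n=23: reaches L-position 19 → W
n=24: only reaches 22(W), 20(W), all W → L
n=25: only reaches 23(W), 21(W), all W → L
n=26: reaches L-position 24 → W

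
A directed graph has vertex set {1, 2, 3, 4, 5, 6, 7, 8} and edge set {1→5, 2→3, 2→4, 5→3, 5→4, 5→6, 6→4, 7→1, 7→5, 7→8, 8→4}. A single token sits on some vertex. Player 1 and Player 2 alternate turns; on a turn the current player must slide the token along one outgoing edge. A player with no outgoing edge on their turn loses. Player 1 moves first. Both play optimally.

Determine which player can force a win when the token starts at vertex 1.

Player 2 wins.

Compute win/loss labels from the base case upward. A position with no move is L. Any other position is W if it can reach an L in one move, else L.
Every edge goes from a vertex to one that appears earlier in the order 4, 3, 2, 6, 5, 1, 8, 7, so processing vertices in that order labels each vertex after all of its successors.
4: no outgoing edge → L
3: no outgoing edge → L
2: →3(L), so W
6: →4(L), so W
5: →3(L), so W
1: →5(W) only, which is W, so L
8: →4(L), so W
7: →1(L), so W
Every move from 1 reaches a W position, so the mover loses.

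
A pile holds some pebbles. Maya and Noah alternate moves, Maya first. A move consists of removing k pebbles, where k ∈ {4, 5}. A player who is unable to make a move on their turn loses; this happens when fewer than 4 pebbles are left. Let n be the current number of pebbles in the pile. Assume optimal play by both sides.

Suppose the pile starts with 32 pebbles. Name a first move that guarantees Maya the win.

Build the W/L table. Terminal = L. A non-terminal position is W if it has a move to some L; otherwise it is L.
n=0: no move → L
n=1: no move → L
n=2: no move → L
n=3: no move → L
n=4: W (go to 0, an L position)
n=5: W (go to 1, an L position)
n=6: W (go to 2, an L position)
n=7: W (go to 3, an L position)
n=8: W (go to 3, an L position)
n=9: L (options 5(W), 4(W) are all W)
n=10: L (options 6(W), 5(W) are all W)
n=11: L (options 7(W), 6(W) are all W)
n=12: L (options 8(W), 7(W) are all W)
n=13: W (go to 9, an L position)
n=14: W (go to 10, an L position)
n=15: W (go to 11, an L position)
n=16: W (go to 12, an L position)
n=17: W (go to 12, an L position)
n=18: L (options 14(W), 13(W) are all W)
n=19: L (options 15(W), 14(W) are all W)
n=20: L (options 16(W), 15(W) are all W)
n=21: L (options 17(W), 16(W) are all W)
n=22: W (go to 18, an L position)
n=23: W (go to 19, an L position)
n=24: W (go to 20, an L position)
n=25: W (go to 21, an L position)
n=26: W (go to 21, an L position)
n=27: L (options 23(W), 22(W) are all W)
n=28: L (options 24(W), 23(W) are all W)
n=29: L (options 25(W), 24(W) are all W)
n=30: L (options 26(W), 25(W) are all W)
n=31: W (go to 27, an L position)
n=32: W (go to 28, an L position)
From 32, the L positions reachable in one move are: 28, 27. Any move reaching one of these is winning.

Remove 4, leaving 28.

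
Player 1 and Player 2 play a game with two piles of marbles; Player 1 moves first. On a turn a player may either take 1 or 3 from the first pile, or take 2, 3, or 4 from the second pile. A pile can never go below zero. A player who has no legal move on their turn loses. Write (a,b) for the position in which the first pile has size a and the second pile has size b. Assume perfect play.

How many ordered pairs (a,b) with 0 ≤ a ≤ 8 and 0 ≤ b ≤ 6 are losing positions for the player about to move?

Label each position W (a win for the player to move) or L (a loss). A position with no legal move is L; any other position is W exactly when some move reaches an L, and L when every move reaches a W.
Every move lowers a or b (never raises either), so fill the grid row by row in increasing a, and left to right within a row: each cell's successors are then already labelled.
      b=0  b=1  b=2  b=3  b=4  b=5  b=6
a=0:    L    L    W    W    W    W    L
a=1:    W    W    L    L    W    W    W
a=2:    L    L    W    W    W    W    L
a=3:    W    W    L    L    W    W    W
a=4:    L    L    W    W    W    W    L
a=5:    W    W    L    L    W    W    W
a=6:    L    L    W    W    W    W    L
a=7:    W    W    L    L    W    W    W
a=8:    L    L    W    W    W    W    L
Cells with no legal move (terminal, hence L): (0,0), (0,1).
The remaining L cells, each justified by listing all of its moves:
(0,6): only reaches (0,4)(W), (0,3)(W), (0,2)(W), all W → L
(1,2): only reaches (0,2)(W), (1,0)(W), all W → L
(1,3): only reaches (0,3)(W), (1,1)(W), (1,0)(W), all W → L
(2,0): only reaches (1,0)(W), which is W → L
(2,1): only reaches (1,1)(W), which is W → L
(2,6): only reaches (1,6)(W), (2,4)(W), (2,3)(W), (2,2)(W), all W → L
(3,2): only reaches (2,2)(W), (0,2)(W), (3,0)(W), all W → L
(3,3): only reaches (2,3)(W), (0,3)(W), (3,1)(W), (3,0)(W), all W → L
(4,0): only reaches (3,0)(W), (1,0)(W), all W → L
(4,1): only reaches (3,1)(W), (1,1)(W), all W → L
(4,6): only reaches (3,6)(W), (1,6)(W), (4,4)(W), (4,3)(W), (4,2)(W), all W → L
(5,2): only reaches (4,2)(W), (2,2)(W), (5,0)(W), all W → L
(5,3): only reaches (4,3)(W), (2,3)(W), (5,1)(W), (5,0)(W), all W → L
(6,0): only reaches (5,0)(W), (3,0)(W), all W → L
(6,1): only reaches (5,1)(W), (3,1)(W), all W → L
(6,6): only reaches (5,6)(W), (3,6)(W), (6,4)(W), (6,3)(W), (6,2)(W), all W → L
(7,2): only reaches (6,2)(W), (4,2)(W), (7,0)(W), all W → L
(7,3): only reaches (6,3)(W), (4,3)(W), (7,1)(W), (7,0)(W), all W → L
(8,0): only reaches (7,0)(W), (5,0)(W), all W → L
(8,1): only reaches (7,1)(W), (5,1)(W), all W → L
(8,6): only reaches (7,6)(W), (5,6)(W), (8,4)(W), (8,3)(W), (8,2)(W), all W → L
Every other cell has at least one move into one of the L cells above, so it is W.
L cells per row: a=0: 3, a=1: 2, a=2: 3, a=3: 2, a=4: 3, a=5: 2, a=6: 3, a=7: 2, a=8: 3; total 23.

23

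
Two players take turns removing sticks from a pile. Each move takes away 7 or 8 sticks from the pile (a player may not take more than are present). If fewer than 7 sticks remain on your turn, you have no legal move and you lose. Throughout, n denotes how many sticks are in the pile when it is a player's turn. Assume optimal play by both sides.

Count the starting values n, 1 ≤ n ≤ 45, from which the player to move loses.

Compute win/loss labels from the base case upward. A position with no move is L. Any other position is W if it can reach an L in one move, else L.
n=0: no move → L
n=1: no move → L
n=2: no move → L
n=3: no move → L
n=4: no move → L
n=5: no move → L
n=6: no move → L
n=7: W (go to 0, an L position)
n=8: W (go to 1, an L position)
n=9: W (go to 2, an L position)
n=10: W (go to 3, an L position)
n=11: W (go to 4, an L position)
n=12: W (go to 5, an L position)
n=13: W (go to 6, an L position)
n=14: W (go to 6, an L position)
n=15: L (options 8(W), 7(W) are all W)
n=16: L (options 9(W), 8(W) are all W)
n=17: L (options 10(W), 9(W) are all W)
n=18: L (options 11(W), 10(W) are all W)
n=19: L (options 12(W), 11(W) are all W)
n=20: L (options 13(W), 12(W) are all W)
n=21: L (options 14(W), 13(W) are all W)
n=22: W (go to 15, an L position)
n=23: W (go to 16, an L position)
n=24: W (go to 17, an L position)
n=25: W (go to 18, an L position)
n=26: W (go to 19, an L position)
n=27: W (go to 20, an L position)
n=28: W (go to 21, an L position)
n=29: W (go to 21, an L position)
n=30: L (options 23(W), 22(W) are all W)
n=31: L (options 24(W), 23(W) are all W)
n=32: L (options 25(W), 24(W) are all W)
n=33: L (options 26(W), 25(W) are all W)
n=34: L (options 27(W), 26(W) are all W)
n=35: L (options 28(W), 27(W) are all W)
n=36: L (options 29(W), 28(W) are all W)
n=37: W (go to 30, an L position)
n=38: W (go to 31, an L position)
n=39: W (go to 32, an L position)
n=40: W (go to 33, an L position)
n=41: W (go to 34, an L position)
n=42: W (go to 35, an L position)
n=43: W (go to 36, an L position)
n=44: W (go to 36, an L position)
n=45: L (options 38(W), 37(W) are all W)
L entries with 1 ≤ n ≤ 45 (n=0 is outside the asked range and is not counted): n = 1, 2, 3, 4, 5, 6, 15, 16, 17, 18, 19, 20, 21, 30, 31, 32, 33, 34, 35, 36, 45; that makes 21.

21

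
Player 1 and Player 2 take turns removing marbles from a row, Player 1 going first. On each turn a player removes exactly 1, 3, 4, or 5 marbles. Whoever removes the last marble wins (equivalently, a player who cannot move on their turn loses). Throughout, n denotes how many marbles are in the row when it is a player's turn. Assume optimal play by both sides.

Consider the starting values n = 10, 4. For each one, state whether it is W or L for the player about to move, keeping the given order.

10: L, 4: W

Positions with no move are L. A position that does have a move is losing for the player to move precisely when every available move leads to a winning position for the opponent. Fill in the labels:
n=0: no move → L
n=1: →0(L), so W
n=2: →1(W) only, which is W, so L
n=3: →2(L), so W
n=4: →0(L), so W
n=5: →2(L), so W
n=6: →2(L), so W
n=7: →2(L), so W
n=8: →7(W), 5(W), 4(W), 3(W) — all W, so L
n=9: →8(L), so W
n=10: →9(W), 7(W), 6(W), 5(W) — all W, so L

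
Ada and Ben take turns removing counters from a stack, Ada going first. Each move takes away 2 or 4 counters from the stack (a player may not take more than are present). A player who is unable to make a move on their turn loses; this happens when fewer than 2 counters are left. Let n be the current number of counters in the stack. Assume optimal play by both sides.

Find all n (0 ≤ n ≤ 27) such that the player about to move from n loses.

Work bottom-up. With no move the player to move loses. Otherwise the position is W if at least one move leads to an L position for the opponent, and L if every move leads to a W.
n=0: no move → L
n=1: no move → L
n=2: →0(L), so W
n=3: →1(L), so W
n=4: →0(L), so W
n=5: →1(L), so W
n=6: →4(W), 2(W) — all W, so L
n=7: →5(W), 3(W) — all W, so L
n=8: →6(L), so W
n=9: →7(L), so W
n=10: →6(L), so W
n=11: →7(L), so W
n=12: →10(W), 8(W) — all W, so L
n=13: →11(W), 9(W) — all W, so L
n=14: →12(L), so W
n=15: →13(L), so W
n=16: →12(L), so W
n=17: →13(L), so W
n=18: →16(W), 14(W) — all W, so L
n=19: →17(W), 15(W) — all W, so L
n=20: →18(L), so W
n=21: →19(L), so W
n=22: →18(L), so W
n=23: →19(L), so W
n=24: →22(W), 20(W) — all W, so L
n=25: →23(W), 21(W) — all W, so L
n=26: →24(L), so W
n=27: →25(L), so W
Reading off the rows marked L gives the requested list; there are 10 such values of n.

0, 1, 6, 7, 12, 13, 18, 19, 24, 25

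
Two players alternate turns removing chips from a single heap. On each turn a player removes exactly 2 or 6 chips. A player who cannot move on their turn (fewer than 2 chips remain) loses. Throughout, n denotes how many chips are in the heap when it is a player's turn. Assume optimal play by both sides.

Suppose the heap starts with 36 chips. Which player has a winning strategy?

The second player wins.

Work bottom-up. With no move the player to move loses. Otherwise the position is W if at least one move leads to an L position for the opponent, and L if every move leads to a W.
n=0: no move → L
n=1: no move → L
n=2: →0(L), so W
n=3: →1(L), so W
n=4: →2(W) only, which is W, so L
n=5: →3(W) only, which is W, so L
n=6: →4(L), so W
n=7: →5(L), so W
n=8: →6(W), 2(W) — all W, so L
n=9: →7(W), 3(W) — all W, so L
n=10: →8(L), so W
n=11: →9(L), so W
n=12: →10(W), 6(W) — all W, so L
n=13: →11(W), 7(W) — all W, so L
n=14: →12(L), so W
n=15: →13(L), so W
n=16: →14(W), 10(W) — all W, so L
n=17: →15(W), 11(W) — all W, so L
n=18: →16(L), so W
n=19: →17(L), so W
n=20: →18(W), 14(W) — all W, so L
n=21: →19(W), 15(W) — all W, so L
n=22: →20(L), so W
n=23: →21(L), so W
n=24: →22(W), 18(W) — all W, so L
n=25: →23(W), 19(W) — all W, so L
n=26: →24(L), so W
n=27: →25(L), so W
n=28: →26(W), 22(W) — all W, so L
n=29: →27(W), 23(W) — all W, so L
n=30: →28(L), so W
n=31: →29(L), so W
n=32: →30(W), 26(W) — all W, so L
n=33: →31(W), 27(W) — all W, so L
n=34: →32(L), so W
n=35: →33(L), so W
n=36: →34(W), 30(W) — all W, so L
The starting position 36 is L: whatever the player to move does, the opponent receives a W position.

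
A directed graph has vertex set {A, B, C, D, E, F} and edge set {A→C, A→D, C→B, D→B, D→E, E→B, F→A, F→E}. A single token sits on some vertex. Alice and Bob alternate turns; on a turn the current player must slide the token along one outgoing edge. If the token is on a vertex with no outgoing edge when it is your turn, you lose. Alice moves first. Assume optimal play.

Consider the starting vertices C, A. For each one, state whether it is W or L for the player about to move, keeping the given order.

Build the W/L table. Terminal = L. A non-terminal position is W if it has a move to some L; otherwise it is L.
Every edge goes from a vertex to one that appears earlier in the order B, E, D, C, A, F, so processing vertices in that order labels each vertex after all of its successors.
B: no outgoing edge → L
E: can move to B, which is L ⇒ W
D: can move to B, which is L ⇒ W
C: can move to B, which is L ⇒ W
A: moves to C(W), D(W); every one is W ⇒ L
F: can move to A, which is L ⇒ W

C: W, A: L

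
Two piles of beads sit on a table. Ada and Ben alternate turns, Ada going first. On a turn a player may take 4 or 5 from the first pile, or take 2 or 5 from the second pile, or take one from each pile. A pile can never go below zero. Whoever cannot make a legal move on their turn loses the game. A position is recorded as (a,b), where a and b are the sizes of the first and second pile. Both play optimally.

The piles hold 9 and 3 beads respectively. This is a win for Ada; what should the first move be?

Move to (4,3).

Label each position W (a win for the player to move) or L (a loss). A position with no legal move is L; any other position is W exactly when some move reaches an L, and L when every move reaches a W.
No move ever increases a pile, so every position that can arise here has a ≤ 9 and b ≤ 3; it is enough to label the cells with 0 ≤ a ≤ 9 and 0 ≤ b ≤ 3.
Every move lowers a or b (never raises either), so fill the grid row by row in increasing a, and left to right within a row: each cell's successors are then already labelled.
      b=0  b=1  b=2  b=3
a=0:    L    L    W    W
a=1:    L    W    W    L
a=2:    L    W    W    L
a=3:    L    W    W    L
a=4:    W    W    L    L
a=5:    W    W    L    W
a=6:    W    L    L    W
a=7:    W    L    W    W
a=8:    W    L    W    W
a=9:    L    L    W    W
Cells with no legal move (terminal, hence L): (0,0), (0,1), (1,0), (2,0), (3,0).
The remaining L cells, each justified by listing all of its moves:
(1,3): →(1,1)(W), (0,2)(W) — all W, so L
(2,3): →(2,1)(W), (1,2)(W) — all W, so L
(3,3): →(3,1)(W), (2,2)(W) — all W, so L
(4,2): →(0,2)(W), (4,0)(W), (3,1)(W) — all W, so L
(4,3): →(0,3)(W), (4,1)(W), (3,2)(W) — all W, so L
(5,2): →(1,2)(W), (0,2)(W), (5,0)(W), (4,1)(W) — all W, so L
(6,1): →(2,1)(W), (1,1)(W), (5,0)(W) — all W, so L
(6,2): →(2,2)(W), (1,2)(W), (6,0)(W), (5,1)(W) — all W, so L
(7,1): →(3,1)(W), (2,1)(W), (6,0)(W) — all W, so L
(8,1): →(4,1)(W), (3,1)(W), (7,0)(W) — all W, so L
(9,0): →(5,0)(W), (4,0)(W) — all W, so L
(9,1): →(5,1)(W), (4,1)(W), (8,0)(W) — all W, so L
Every other cell has at least one move into one of the L cells above, so it is W.
From (9,3), the L positions reachable in one move are: (4,3), (9,1). Any move reaching one of these is winning.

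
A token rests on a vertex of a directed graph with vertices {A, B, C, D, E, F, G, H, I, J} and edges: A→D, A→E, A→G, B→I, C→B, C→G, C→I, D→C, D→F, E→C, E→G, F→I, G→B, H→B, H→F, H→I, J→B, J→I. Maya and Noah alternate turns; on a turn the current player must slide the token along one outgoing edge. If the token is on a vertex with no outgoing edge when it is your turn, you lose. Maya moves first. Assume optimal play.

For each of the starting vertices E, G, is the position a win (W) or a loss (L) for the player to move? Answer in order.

E: W, G: L

Build the W/L table. Terminal = L. A non-terminal position is W if it has a move to some L; otherwise it is L.
Every edge goes from a vertex to one that appears earlier in the order I, B, F, H, G, J, C, E, D, A, so processing vertices in that order labels each vertex after all of its successors.
I: no outgoing edge → L
B: reaches L-position I → W
F: reaches L-position I → W
H: reaches L-position I → W
G: only reaches B(W), which is W → L
J: reaches L-position I → W
C: reaches L-position G → W
E: reaches L-position G → W
D: only reaches C(W), F(W), all W → L
A: reaches L-position D → W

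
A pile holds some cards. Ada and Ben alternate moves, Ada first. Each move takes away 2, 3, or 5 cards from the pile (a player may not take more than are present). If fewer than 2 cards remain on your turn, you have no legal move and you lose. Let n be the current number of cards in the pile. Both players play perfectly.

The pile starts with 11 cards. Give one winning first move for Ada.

Classify positions by backward induction: terminal positions (no move available) are L. From any other position, the mover wins iff some move reaches an L.
n=0: no move → L
n=1: no move → L
n=2: can move to 0, which is L ⇒ W
n=3: can move to 1, which is L ⇒ W
n=4: can move to 1, which is L ⇒ W
n=5: can move to 0, which is L ⇒ W
n=6: can move to 1, which is L ⇒ W
n=7: moves to 5(W), 4(W), 2(W); every one is W ⇒ L
n=8: moves to 6(W), 5(W), 3(W); every one is W ⇒ L
n=9: can move to 7, which is L ⇒ W
n=10: can move to 8, which is L ⇒ W
n=11: can move to 8, which is L ⇒ W
From 11, the L positions reachable in one move are: 8.

Remove 3, leaving 8.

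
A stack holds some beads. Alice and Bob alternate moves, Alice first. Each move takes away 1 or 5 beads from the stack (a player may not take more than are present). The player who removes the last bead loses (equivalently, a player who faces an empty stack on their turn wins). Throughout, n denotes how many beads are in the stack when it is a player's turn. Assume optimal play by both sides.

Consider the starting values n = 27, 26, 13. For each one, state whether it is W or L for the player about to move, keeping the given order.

27: L, 26: W, 13: L

Label each position W (a win for the player to move) or L (a loss). A position with no legal move is W; any other position is W exactly when some move reaches an L, and L when every move reaches a W.
n=0: no move; the opponent has just taken the last bead and therefore loses → W
n=1: L (sole option 0(W) is W)
n=2: W (go to 1, an L position)
n=3: L (sole option 2(W) is W)
n=4: W (go to 3, an L position)
n=5: L (options 4(W), 0(W) are all W)
n=6: W (go to 5, an L position)
n=7: L (options 6(W), 2(W) are all W)
n=8: W (go to 7, an L position)
n=9: L (options 8(W), 4(W) are all W)
n=10: W (go to 9, an L position)
n=11: L (options 10(W), 6(W) are all W)
n=12: W (go to 11, an L position)
n=13: L (options 12(W), 8(W) are all W)
n=14: W (go to 13, an L position)
n=15: L (options 14(W), 10(W) are all W)
n=16: W (go to 15, an L position)
n=17: L (options 16(W), 12(W) are all W)
n=18: W (go to 17, an L position)
n=19: L (options 18(W), 14(W) are all W)
n=20: W (go to 19, an L position)
n=21: L (options 20(W), 16(W) are all W)
n=22: W (go to 21, an L position)
n=23: L (options 22(W), 18(W) are all W)
n=24: W (go to 23, an L position)
n=25: L (options 24(W), 20(W) are all W)
n=26: W (go to 25, an L position)
n=27: L (options 26(W), 22(W) are all W)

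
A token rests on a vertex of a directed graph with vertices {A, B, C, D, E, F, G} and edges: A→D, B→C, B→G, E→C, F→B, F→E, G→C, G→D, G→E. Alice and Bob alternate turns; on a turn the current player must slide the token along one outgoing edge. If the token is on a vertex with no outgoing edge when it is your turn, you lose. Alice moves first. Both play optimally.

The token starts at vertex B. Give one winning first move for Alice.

Positions with no move are L. A position that does have a move is losing for the player to move precisely when every available move leads to a winning position for the opponent. Fill in the labels:
Every edge goes from a vertex to one that appears earlier in the order D, C, E, G, B, F, A, so processing vertices in that order labels each vertex after all of its successors.
D: no outgoing edge → L
C: no outgoing edge → L
E: reaches L-position C → W
G: reaches L-position C → W
B: reaches L-position C → W
F: only reaches B(W), E(W), all W → L
A: reaches L-position D → W
From B, the L positions reachable in one move are: C.

Move to C.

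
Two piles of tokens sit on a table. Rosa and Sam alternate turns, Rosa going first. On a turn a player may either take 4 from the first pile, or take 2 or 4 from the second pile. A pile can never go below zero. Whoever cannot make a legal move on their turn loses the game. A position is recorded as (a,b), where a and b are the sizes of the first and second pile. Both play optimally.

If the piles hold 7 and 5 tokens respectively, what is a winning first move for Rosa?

Compute win/loss labels from the base case upward. A position with no move is L. Any other position is W if it can reach an L in one move, else L.
No move ever increases a pile, so every position that can arise here has a ≤ 7 and b ≤ 5; it is enough to label the cells with 0 ≤ a ≤ 7 and 0 ≤ b ≤ 5.
Every move lowers a or b (never raises either), so fill the grid row by row in increasing a, and left to right within a row: each cell's successors are then already labelled.
      b=0  b=1  b=2  b=3  b=4  b=5
a=0:    L    L    W    W    W    W
a=1:    L    L    W    W    W    W
a=2:    L    L    W    W    W    W
a=3:    L    L    W    W    W    W
a=4:    W    W    L    L    W    W
a=5:    W    W    L    L    W    W
a=6:    W    W    L    L    W    W
a=7:    W    W    L    L    W    W
Cells with no legal move (terminal, hence L): (0,0), (0,1), (1,0), (1,1), (2,0), (2,1), (3,0), (3,1).
The remaining L cells, each justified by listing all of its moves:
(4,2): L (options (0,2)(W), (4,0)(W) are all W)
(4,3): L (options (0,3)(W), (4,1)(W) are all W)
(5,2): L (options (1,2)(W), (5,0)(W) are all W)
(5,3): L (options (1,3)(W), (5,1)(W) are all W)
(6,2): L (options (2,2)(W), (6,0)(W) are all W)
(6,3): L (options (2,3)(W), (6,1)(W) are all W)
(7,2): L (options (3,2)(W), (7,0)(W) are all W)
(7,3): L (options (3,3)(W), (7,1)(W) are all W)
Every other cell has at least one move into one of the L cells above, so it is W.
From (7,5), the L positions reachable in one move are: (7,3).

Move to (7,3).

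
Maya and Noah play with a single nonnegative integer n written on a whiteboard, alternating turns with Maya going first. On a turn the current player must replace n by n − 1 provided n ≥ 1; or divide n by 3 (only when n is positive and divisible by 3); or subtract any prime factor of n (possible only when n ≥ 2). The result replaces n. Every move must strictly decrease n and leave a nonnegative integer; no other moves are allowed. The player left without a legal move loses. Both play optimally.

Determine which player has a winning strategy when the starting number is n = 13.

Work bottom-up. With no move the player to move loses. Otherwise the position is W if at least one move leads to an L position for the opponent, and L if every move leads to a W.
n=0: no move → L
n=1: reaches L-position 0 → W
n=2: reaches L-position 0 → W
n=3: reaches L-position 0 → W
n=4: only reaches 2(W), 3(W), all W → L
n=5: reaches L-position 0 → W
n=6: reaches L-position 4 → W
n=7: reaches L-position 0 → W
n=8: only reaches 6(W), 7(W), all W → L
n=9: reaches L-position 8 → W
n=10: reaches L-position 8 → W
n=11: reaches L-position 0 → W
n=12: reaches L-position 4 → W
n=13: reaches L-position 0 → W
The starting position 13 is W: Maya should move to 0, handing over an L position.

Maya wins.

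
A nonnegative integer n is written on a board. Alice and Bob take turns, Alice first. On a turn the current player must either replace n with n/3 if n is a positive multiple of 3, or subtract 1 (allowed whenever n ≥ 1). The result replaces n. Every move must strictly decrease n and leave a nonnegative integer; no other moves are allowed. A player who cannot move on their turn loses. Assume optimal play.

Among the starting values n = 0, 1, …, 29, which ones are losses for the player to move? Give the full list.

0, 2, 4, 7, 9, 11, 13, 15, 17, 19, 22, 24, 26, 28

Use the standard recursion: the mover loses at a terminal position; elsewhere, the mover wins exactly when some move hands the opponent an L position.
n=0: no move → L
n=1: →0(L), so W
n=2: →1(W) only, which is W, so L
n=3: →2(L), so W
n=4: →3(W) only, which is W, so L
n=5: →4(L), so W
n=6: →2(L), so W
n=7: →6(W) only, which is W, so L
n=8: →7(L), so W
n=9: →3(W), 8(W) — all W, so L
n=10: →9(L), so W
n=11: →10(W) only, which is W, so L
n=12: →4(L), so W
n=13: →12(W) only, which is W, so L
n=14: →13(L), so W
n=15: →5(W), 14(W) — all W, so L
n=16: →15(L), so W
n=17: →16(W) only, which is W, so L
n=18: →17(L), so W
n=19: →18(W) only, which is W, so L
n=20: →19(L), so W
n=21: →7(L), so W
n=22: →21(W) only, which is W, so L
n=23: →22(L), so W
n=24: →8(W), 23(W) — all W, so L
n=25: →24(L), so W
n=26: →25(W) only, which is W, so L
n=27: →9(L), so W
n=28: →27(W) only, which is W, so L
n=29: →28(L), so W
Reading off the rows marked L gives the requested list; there are 14 such values of n.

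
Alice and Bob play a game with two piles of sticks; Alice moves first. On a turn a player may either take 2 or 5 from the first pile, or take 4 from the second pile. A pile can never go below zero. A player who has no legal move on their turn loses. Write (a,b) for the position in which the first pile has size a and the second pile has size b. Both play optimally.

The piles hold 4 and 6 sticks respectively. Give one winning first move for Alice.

Compute win/loss labels from the base case upward. A position with no move is L. Any other position is W if it can reach an L in one move, else L.
No move ever increases a pile, so every position that can arise here has a ≤ 4 and b ≤ 6; it is enough to label the cells with 0 ≤ a ≤ 4 and 0 ≤ b ≤ 6.
Every move lowers a or b (never raises either), so fill the grid row by row in increasing a, and left to right within a row: each cell's successors are then already labelled.
      b=0  b=1  b=2  b=3  b=4  b=5  b=6
a=0:    L    L    L    L    W    W    W
a=1:    L    L    L    L    W    W    W
a=2:    W    W    W    W    L    L    L
a=3:    W    W    W    W    L    L    L
a=4:    L    L    L    L    W    W    W
Cells with no legal move (terminal, hence L): (0,0), (0,1), (0,2), (0,3), (1,0), (1,1), (1,2), (1,3).
The remaining L cells, each justified by listing all of its moves:
(2,4): →(0,4)(W), (2,0)(W) — all W, so L
(2,5): →(0,5)(W), (2,1)(W) — all W, so L
(2,6): →(0,6)(W), (2,2)(W) — all W, so L
(3,4): →(1,4)(W), (3,0)(W) — all W, so L
(3,5): →(1,5)(W), (3,1)(W) — all W, so L
(3,6): →(1,6)(W), (3,2)(W) — all W, so L
(4,0): →(2,0)(W) only, which is W, so L
(4,1): →(2,1)(W) only, which is W, so L
(4,2): →(2,2)(W) only, which is W, so L
(4,3): →(2,3)(W) only, which is W, so L
Every other cell has at least one move into one of the L cells above, so it is W.
From (4,6), the L positions reachable in one move are: (2,6), (4,2). Any move reaching one of these is winning.

Move to (2,6).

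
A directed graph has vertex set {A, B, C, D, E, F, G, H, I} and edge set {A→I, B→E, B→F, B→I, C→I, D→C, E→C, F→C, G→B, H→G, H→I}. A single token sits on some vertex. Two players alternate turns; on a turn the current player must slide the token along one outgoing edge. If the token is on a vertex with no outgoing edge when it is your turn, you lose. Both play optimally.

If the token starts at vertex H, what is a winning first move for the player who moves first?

Move to G.

Label each position W (a win for the player to move) or L (a loss). A position with no legal move is L; any other position is W exactly when some move reaches an L, and L when every move reaches a W.
Every edge goes from a vertex to one that appears earlier in the order I, C, A, F, E, B, G, H, D, so processing vertices in that order labels each vertex after all of its successors.
I: no outgoing edge → L
C: reaches L-position I → W
A: reaches L-position I → W
F: only reaches C(W), which is W → L
E: only reaches C(W), which is W → L
B: reaches L-position E → W
G: only reaches B(W), which is W → L
H: reaches L-position G → W
D: only reaches C(W), which is W → L
From H, the L positions reachable in one move are: G, I. Any move reaching one of these is winning.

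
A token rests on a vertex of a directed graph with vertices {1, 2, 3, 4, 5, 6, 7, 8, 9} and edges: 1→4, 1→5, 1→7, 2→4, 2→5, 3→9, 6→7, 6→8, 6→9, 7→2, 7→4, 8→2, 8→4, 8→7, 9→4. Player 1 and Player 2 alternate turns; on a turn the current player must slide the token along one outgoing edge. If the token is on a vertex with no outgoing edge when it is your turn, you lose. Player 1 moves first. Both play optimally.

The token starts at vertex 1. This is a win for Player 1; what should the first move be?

Positions with no move are L. A position that does have a move is losing for the player to move precisely when every available move leads to a winning position for the opponent. Fill in the labels:
Every edge goes from a vertex to one that appears earlier in the order 5, 4, 2, 7, 1, 9, 8, 6, 3, so processing vertices in that order labels each vertex after all of its successors.
5: no outgoing edge → L
4: no outgoing edge → L
2: W (go to 4, an L position)
7: W (go to 4, an L position)
1: W (go to 4, an L position)
9: W (go to 4, an L position)
8: W (go to 4, an L position)
6: L (options 8(W), 9(W), 7(W) are all W)
3: L (sole option 9(W) is W)
From 1, the L positions reachable in one move are: 4, 5. Any move reaching one of these is winning.

Move to 4.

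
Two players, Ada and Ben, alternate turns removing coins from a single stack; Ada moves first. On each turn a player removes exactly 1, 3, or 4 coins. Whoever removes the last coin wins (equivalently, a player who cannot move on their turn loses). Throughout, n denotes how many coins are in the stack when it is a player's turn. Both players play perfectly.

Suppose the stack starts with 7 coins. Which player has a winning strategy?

Ben wins.

Use the standard recursion: the mover loses at a terminal position; elsewhere, the mover wins exactly when some move hands the opponent an L position.
n=0: no move → L
n=1: reaches L-position 0 → W
n=2: only reaches 1(W), which is W → L
n=3: reaches L-position 2 → W
n=4: reaches L-position 0 → W
n=5: reaches L-position 2 → W
n=6: reaches L-position 2 → W
n=7: only reaches 6(W), 4(W), 3(W), all W → L
The starting position 7 is L: whatever Ada does, the opponent receives a W position.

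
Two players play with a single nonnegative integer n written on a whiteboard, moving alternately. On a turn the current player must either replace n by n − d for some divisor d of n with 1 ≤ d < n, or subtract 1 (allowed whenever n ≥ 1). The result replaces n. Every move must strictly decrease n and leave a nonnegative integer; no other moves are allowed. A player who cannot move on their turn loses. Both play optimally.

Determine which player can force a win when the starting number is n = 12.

The first player wins.

Build the W/L table. Terminal = L. A non-terminal position is W if it has a move to some L; otherwise it is L.
n=0: no move → L
n=1: →0(L), so W
n=2: →1(W) only, which is W, so L
n=3: →2(L), so W
n=4: →2(L), so W
n=5: →4(W) only, which is W, so L
n=6: →5(L), so W
n=7: →6(W) only, which is W, so L
n=8: →7(L), so W
n=9: →6(W), 8(W) — all W, so L
n=10: →5(L), so W
n=11: →10(W) only, which is W, so L
n=12: →9(L), so W
The starting position 12 is W: the player to move should move to 9, handing over an L position.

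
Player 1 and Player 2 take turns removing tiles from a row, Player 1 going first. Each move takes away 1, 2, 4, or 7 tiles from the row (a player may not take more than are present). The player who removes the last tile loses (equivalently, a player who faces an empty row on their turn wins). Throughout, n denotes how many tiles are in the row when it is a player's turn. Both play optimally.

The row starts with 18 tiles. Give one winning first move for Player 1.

Remove 2, leaving 16.

Compute win/loss labels from the base case upward. A position with no move is W. Any other position is W if it can reach an L in one move, else L.
n=0: no move; the opponent has just taken the last tile and therefore loses → W
n=1: →0(W) only, which is W, so L
n=2: →1(L), so W
n=3: →1(L), so W
n=4: →3(W), 2(W), 0(W) — all W, so L
n=5: →4(L), so W
n=6: →4(L), so W
n=7: →6(W), 5(W), 3(W), 0(W) — all W, so L
n=8: →7(L), so W
n=9: →7(L), so W
n=10: →9(W), 8(W), 6(W), 3(W) — all W, so L
n=11: →10(L), so W
n=12: →10(L), so W
n=13: →12(W), 11(W), 9(W), 6(W) — all W, so L
n=14: →13(L), so W
n=15: →13(L), so W
n=16: →15(W), 14(W), 12(W), 9(W) — all W, so L
n=17: →16(L), so W
n=18: →16(L), so W
From 18, the L positions reachable in one move are: 16.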